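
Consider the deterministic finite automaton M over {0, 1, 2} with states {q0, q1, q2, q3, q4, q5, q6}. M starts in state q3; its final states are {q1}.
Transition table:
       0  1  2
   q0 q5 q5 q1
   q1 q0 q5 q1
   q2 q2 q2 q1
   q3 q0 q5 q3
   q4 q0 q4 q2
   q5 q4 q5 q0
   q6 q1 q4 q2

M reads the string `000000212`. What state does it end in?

q3 --0--> q0
q0 --0--> q5
q5 --0--> q4
q4 --0--> q0
q0 --0--> q5
q5 --0--> q4
q4 --2--> q2
q2 --1--> q2
q2 --2--> q1

q1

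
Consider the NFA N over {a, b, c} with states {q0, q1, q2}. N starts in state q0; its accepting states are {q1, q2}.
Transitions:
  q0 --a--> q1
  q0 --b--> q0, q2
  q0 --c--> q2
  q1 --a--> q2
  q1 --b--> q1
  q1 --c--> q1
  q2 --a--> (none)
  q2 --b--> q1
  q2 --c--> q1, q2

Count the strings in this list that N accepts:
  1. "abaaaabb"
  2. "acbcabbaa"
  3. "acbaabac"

0

"abaaaabb": rejected
"acbcabbaa": rejected
"acbaabac": rejected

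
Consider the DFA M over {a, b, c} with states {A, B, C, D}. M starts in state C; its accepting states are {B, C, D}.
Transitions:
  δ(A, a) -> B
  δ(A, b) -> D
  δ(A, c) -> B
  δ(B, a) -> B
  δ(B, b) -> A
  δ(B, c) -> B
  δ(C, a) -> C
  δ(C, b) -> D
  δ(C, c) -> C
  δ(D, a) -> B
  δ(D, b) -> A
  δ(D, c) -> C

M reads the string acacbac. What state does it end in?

C --a--> C
C --c--> C
C --a--> C
C --c--> C
C --b--> D
D --a--> B
B --c--> B

B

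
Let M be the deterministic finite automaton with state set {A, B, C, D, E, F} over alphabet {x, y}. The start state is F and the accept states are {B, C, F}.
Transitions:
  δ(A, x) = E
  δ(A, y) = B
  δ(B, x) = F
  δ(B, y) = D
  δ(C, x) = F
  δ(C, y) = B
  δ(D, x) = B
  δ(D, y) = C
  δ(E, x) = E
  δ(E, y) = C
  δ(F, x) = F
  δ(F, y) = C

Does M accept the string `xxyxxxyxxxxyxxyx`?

accepted

F --x--> F
F --x--> F
F --y--> C
C --x--> F
F --x--> F
F --x--> F
F --y--> C
C --x--> F
F --x--> F
F --x--> F
F --x--> F
F --y--> C
C --x--> F
F --x--> F
F --y--> C
C --x--> F
End in state F, which is an accepting state.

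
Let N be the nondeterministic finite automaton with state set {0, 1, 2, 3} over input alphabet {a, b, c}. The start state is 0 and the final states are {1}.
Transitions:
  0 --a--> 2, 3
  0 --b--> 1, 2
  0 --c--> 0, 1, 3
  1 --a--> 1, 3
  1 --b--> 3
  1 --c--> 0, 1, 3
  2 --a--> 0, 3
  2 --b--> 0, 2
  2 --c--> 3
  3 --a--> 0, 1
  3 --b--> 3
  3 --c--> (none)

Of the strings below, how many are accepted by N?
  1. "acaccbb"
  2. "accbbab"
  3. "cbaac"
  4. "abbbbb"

"acaccbb": rejected
"accbbab": rejected
"cbaac": accepted
"abbbbb": accepted

2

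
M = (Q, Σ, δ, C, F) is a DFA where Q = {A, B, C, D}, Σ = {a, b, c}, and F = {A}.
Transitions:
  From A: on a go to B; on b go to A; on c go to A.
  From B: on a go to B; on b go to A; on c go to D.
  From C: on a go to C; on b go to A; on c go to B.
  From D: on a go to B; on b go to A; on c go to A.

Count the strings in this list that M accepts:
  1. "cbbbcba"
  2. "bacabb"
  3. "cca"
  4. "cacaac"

"cbbbcba": rejected
"bacabb": accepted
"cca": rejected
"cacaac": rejected

1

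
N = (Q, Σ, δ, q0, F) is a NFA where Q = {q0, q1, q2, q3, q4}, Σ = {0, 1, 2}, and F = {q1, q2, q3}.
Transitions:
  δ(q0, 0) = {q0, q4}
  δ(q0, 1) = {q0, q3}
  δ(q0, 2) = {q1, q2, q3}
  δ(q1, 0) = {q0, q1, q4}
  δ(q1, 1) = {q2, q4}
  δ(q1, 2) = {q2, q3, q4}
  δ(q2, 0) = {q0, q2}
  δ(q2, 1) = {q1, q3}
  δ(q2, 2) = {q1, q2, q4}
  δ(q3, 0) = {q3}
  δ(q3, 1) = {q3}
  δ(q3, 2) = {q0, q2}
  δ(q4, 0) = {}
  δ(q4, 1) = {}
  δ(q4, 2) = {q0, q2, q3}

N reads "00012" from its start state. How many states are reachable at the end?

Start: {q0}
read 0: {q0, q4}
read 0: {q0, q4}
read 0: {q0, q4}
read 1: {q0, q3}
read 2: {q0, q1, q2, q3}
Final reachable set {q0, q1, q2, q3} has 4 states.

4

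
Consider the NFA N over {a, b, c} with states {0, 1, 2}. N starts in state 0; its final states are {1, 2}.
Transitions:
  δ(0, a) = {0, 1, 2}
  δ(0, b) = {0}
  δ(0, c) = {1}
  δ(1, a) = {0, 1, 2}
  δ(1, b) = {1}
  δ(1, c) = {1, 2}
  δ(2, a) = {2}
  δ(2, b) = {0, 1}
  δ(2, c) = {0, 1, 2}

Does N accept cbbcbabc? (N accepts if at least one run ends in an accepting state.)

Start: {0}
read c: {1}
read b: {1}
read b: {1}
read c: {1, 2}
read b: {0, 1}
read a: {0, 1, 2}
read b: {0, 1}
read c: {1, 2}
Reachable ∩ accepting = {1, 2} — nonempty.

accepted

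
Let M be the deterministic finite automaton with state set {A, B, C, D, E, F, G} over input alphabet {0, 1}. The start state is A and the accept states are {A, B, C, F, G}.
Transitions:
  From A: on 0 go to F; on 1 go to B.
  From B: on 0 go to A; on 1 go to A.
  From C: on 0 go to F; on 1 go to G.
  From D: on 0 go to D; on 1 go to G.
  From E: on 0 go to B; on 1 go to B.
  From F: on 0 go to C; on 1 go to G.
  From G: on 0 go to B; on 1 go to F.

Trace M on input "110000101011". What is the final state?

A --1--> B
B --1--> A
A --0--> F
F --0--> C
C --0--> F
F --0--> C
C --1--> G
G --0--> B
B --1--> A
A --0--> F
F --1--> G
G --1--> F

F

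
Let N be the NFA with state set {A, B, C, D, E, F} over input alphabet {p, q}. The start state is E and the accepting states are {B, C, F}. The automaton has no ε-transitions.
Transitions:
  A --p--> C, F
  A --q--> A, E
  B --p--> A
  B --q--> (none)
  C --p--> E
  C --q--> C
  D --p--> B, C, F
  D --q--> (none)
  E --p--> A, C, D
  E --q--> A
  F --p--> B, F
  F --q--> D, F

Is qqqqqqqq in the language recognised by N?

Start: {E}
read q: {A}
read q: {A, E}
read q: {A, E}
read q: {A, E}
read q: {A, E}
read q: {A, E}
read q: {A, E}
read q: {A, E}
Reachable ∩ accepting = {} — empty.

rejected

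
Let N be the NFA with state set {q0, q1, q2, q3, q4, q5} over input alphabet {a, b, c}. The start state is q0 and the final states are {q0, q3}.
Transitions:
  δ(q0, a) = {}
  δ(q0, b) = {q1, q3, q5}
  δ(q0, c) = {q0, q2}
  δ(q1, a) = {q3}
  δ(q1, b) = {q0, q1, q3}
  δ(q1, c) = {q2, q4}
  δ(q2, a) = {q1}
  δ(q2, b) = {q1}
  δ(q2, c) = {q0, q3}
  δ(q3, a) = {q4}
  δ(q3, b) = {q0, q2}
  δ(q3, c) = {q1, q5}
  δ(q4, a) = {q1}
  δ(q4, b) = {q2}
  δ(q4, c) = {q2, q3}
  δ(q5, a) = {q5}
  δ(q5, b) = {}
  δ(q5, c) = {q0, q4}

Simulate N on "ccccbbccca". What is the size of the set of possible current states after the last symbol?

4

Start: {q0}
read c: {q0, q2}
read c: {q0, q2, q3}
read c: {q0, q1, q2, q3, q5}
read c: {q0, q1, q2, q3, q4, q5}
read b: {q0, q1, q2, q3, q5}
read b: {q0, q1, q2, q3, q5}
read c: {q0, q1, q2, q3, q4, q5}
read c: {q0, q1, q2, q3, q4, q5}
read c: {q0, q1, q2, q3, q4, q5}
read a: {q1, q3, q4, q5}
Final reachable set {q1, q3, q4, q5} has 4 states.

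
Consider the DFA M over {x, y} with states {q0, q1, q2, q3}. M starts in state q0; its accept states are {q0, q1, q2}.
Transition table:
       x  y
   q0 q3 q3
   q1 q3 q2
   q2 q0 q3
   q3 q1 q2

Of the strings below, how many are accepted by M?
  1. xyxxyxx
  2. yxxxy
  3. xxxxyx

xyxxyxx: rejected
yxxxy: accepted
xxxxyx: accepted

2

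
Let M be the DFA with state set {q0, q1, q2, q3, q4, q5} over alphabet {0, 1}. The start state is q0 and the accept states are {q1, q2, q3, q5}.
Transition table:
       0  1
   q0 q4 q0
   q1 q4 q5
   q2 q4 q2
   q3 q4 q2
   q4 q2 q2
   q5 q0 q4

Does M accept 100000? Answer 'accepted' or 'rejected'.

rejected

q0 --1--> q0
q0 --0--> q4
q4 --0--> q2
q2 --0--> q4
q4 --0--> q2
q2 --0--> q4
End in state q4, which is not an accepting state.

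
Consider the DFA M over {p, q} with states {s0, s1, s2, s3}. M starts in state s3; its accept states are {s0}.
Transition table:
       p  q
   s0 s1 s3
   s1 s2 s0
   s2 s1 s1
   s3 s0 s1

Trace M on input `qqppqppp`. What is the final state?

s2

s3 --q--> s1
s1 --q--> s0
s0 --p--> s1
s1 --p--> s2
s2 --q--> s1
s1 --p--> s2
s2 --p--> s1
s1 --p--> s2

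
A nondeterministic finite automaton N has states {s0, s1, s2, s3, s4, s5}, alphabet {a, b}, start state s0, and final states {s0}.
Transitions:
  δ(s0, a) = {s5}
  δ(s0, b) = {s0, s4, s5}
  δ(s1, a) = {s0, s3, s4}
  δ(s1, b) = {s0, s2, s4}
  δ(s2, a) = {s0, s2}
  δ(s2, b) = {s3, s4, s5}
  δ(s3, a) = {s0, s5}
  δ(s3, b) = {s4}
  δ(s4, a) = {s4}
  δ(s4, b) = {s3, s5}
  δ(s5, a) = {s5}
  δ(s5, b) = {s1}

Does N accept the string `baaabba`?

accepted

Start: {s0}
read b: {s0, s4, s5}
read a: {s4, s5}
read a: {s4, s5}
read a: {s4, s5}
read b: {s1, s3, s5}
read b: {s0, s1, s2, s4}
read a: {s0, s2, s3, s4, s5}
Reachable ∩ accepting = {s0} — nonempty.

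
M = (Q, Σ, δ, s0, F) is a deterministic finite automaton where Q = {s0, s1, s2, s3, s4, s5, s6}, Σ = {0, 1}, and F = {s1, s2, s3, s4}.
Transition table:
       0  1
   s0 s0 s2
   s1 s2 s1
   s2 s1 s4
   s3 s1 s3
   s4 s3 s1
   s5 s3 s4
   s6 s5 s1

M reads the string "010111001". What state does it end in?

s1

s0 --0--> s0
s0 --1--> s2
s2 --0--> s1
s1 --1--> s1
s1 --1--> s1
s1 --1--> s1
s1 --0--> s2
s2 --0--> s1
s1 --1--> s1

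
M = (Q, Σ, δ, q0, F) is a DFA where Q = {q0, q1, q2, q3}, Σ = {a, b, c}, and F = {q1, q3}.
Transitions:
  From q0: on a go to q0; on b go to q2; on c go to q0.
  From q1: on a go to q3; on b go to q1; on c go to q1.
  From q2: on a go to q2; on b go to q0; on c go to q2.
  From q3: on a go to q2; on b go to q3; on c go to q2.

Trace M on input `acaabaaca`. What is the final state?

q2

q0 --a--> q0
q0 --c--> q0
q0 --a--> q0
q0 --a--> q0
q0 --b--> q2
q2 --a--> q2
q2 --a--> q2
q2 --c--> q2
q2 --a--> q2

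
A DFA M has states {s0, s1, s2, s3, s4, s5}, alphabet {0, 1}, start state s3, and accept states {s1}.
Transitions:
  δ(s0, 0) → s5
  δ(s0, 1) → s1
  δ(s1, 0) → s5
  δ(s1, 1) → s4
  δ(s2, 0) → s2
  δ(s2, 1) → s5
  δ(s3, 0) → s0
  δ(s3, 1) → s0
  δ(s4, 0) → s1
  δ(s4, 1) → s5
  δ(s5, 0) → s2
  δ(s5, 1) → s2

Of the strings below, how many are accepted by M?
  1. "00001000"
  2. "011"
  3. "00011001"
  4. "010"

0

"00001000": rejected
"011": rejected
"00011001": rejected
"010": rejected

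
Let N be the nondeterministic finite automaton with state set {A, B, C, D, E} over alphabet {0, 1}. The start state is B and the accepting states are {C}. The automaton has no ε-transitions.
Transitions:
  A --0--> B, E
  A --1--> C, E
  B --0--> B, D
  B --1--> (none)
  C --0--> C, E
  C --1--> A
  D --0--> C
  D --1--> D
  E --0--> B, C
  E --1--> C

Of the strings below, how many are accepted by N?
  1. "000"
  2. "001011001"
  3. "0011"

3

"000": accepted
"001011001": accepted
"0011": accepted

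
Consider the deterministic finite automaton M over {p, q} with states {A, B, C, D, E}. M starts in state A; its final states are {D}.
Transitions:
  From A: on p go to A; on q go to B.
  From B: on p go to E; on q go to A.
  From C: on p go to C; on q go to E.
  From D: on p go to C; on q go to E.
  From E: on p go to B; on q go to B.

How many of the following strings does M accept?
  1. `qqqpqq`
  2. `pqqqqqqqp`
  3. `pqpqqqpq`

0

`qqqpqq`: rejected
`pqqqqqqqp`: rejected
`pqpqqqpq`: rejected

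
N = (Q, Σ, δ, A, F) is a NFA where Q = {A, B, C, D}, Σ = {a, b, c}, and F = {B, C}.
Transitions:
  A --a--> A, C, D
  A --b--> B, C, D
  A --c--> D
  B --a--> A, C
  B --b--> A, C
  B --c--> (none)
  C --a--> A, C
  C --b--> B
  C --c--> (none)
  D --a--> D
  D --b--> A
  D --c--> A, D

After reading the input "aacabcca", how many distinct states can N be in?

3

Start: {A}
read a: {A, C, D}
read a: {A, C, D}
read c: {A, D}
read a: {A, C, D}
read b: {A, B, C, D}
read c: {A, D}
read c: {A, D}
read a: {A, C, D}
Final reachable set {A, C, D} has 3 states.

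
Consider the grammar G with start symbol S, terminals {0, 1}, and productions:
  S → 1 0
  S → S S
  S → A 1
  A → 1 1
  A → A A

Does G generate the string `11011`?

no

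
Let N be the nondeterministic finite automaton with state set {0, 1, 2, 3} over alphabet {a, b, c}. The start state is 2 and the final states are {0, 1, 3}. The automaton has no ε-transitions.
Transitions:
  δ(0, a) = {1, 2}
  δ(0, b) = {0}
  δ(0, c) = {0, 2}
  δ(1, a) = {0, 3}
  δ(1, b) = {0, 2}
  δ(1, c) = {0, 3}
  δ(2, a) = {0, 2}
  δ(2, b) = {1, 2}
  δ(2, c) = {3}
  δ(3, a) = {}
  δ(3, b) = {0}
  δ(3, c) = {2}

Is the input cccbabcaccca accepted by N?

accepted

Start: {2}
read c: {3}
read c: {2}
read c: {3}
read b: {0}
read a: {1, 2}
read b: {0, 1, 2}
read c: {0, 2, 3}
read a: {0, 1, 2}
read c: {0, 2, 3}
read c: {0, 2, 3}
read c: {0, 2, 3}
read a: {0, 1, 2}
Reachable ∩ accepting = {0, 1} — nonempty.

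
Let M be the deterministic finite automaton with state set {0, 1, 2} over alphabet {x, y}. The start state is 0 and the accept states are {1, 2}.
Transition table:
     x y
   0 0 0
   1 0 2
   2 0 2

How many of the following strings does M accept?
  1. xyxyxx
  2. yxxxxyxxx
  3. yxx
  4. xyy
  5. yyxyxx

0

xyxyxx: rejected
yxxxxyxxx: rejected
yxx: rejected
xyy: rejected
yyxyxx: rejected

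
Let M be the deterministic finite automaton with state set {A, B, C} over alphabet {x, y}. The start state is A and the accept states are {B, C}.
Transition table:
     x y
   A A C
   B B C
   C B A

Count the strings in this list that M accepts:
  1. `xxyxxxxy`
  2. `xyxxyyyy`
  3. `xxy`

2

`xxyxxxxy`: accepted
`xyxxyyyy`: rejected
`xxy`: accepted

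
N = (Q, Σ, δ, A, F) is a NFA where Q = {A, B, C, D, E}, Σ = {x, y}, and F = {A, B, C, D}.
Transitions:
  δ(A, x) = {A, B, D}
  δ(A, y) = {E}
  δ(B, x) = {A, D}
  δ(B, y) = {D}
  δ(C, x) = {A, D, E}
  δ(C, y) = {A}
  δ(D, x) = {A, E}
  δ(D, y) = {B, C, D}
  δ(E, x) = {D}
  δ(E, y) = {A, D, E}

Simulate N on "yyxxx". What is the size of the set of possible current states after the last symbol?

Start: {A}
read y: {E}
read y: {A, D, E}
read x: {A, B, D, E}
read x: {A, B, D, E}
read x: {A, B, D, E}
Final reachable set {A, B, D, E} has 4 states.

4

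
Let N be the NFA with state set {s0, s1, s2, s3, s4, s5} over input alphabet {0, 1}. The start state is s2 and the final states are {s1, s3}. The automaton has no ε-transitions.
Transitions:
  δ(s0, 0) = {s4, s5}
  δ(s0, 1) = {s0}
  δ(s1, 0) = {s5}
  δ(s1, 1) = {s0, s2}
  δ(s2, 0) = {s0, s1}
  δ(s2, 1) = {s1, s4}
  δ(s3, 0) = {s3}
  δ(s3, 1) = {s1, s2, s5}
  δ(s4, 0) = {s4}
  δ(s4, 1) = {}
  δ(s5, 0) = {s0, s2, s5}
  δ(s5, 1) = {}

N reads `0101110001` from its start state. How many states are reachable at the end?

4

Start: {s2}
read 0: {s0, s1}
read 1: {s0, s2}
read 0: {s0, s1, s4, s5}
read 1: {s0, s2}
read 1: {s0, s1, s4}
read 1: {s0, s2}
read 0: {s0, s1, s4, s5}
read 0: {s0, s2, s4, s5}
read 0: {s0, s1, s2, s4, s5}
read 1: {s0, s1, s2, s4}
Final reachable set {s0, s1, s2, s4} has 4 states.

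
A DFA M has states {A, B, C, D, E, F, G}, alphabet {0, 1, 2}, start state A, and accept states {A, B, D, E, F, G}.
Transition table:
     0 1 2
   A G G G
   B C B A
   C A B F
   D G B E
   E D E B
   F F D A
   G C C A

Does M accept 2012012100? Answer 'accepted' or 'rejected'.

A --2--> G
G --0--> C
C --1--> B
B --2--> A
A --0--> G
G --1--> C
C --2--> F
F --1--> D
D --0--> G
G --0--> C
End in state C, which is not an accepting state.

rejected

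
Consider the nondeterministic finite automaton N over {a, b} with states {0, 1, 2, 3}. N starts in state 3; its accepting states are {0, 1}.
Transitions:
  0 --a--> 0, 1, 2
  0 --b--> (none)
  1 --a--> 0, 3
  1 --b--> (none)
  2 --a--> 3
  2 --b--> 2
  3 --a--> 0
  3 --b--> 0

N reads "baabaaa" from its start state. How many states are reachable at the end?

Start: {3}
read b: {0}
read a: {0, 1, 2}
read a: {0, 1, 2, 3}
read b: {0, 2}
read a: {0, 1, 2, 3}
read a: {0, 1, 2, 3}
read a: {0, 1, 2, 3}
Final reachable set {0, 1, 2, 3} has 4 states.

4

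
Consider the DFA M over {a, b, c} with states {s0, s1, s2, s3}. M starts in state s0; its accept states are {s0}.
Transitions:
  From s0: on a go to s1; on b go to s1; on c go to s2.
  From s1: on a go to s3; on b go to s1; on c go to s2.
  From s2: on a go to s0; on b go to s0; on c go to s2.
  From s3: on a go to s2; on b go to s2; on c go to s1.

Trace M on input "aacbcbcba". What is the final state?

s0 --a--> s1
s1 --a--> s3
s3 --c--> s1
s1 --b--> s1
s1 --c--> s2
s2 --b--> s0
s0 --c--> s2
s2 --b--> s0
s0 --a--> s1

s1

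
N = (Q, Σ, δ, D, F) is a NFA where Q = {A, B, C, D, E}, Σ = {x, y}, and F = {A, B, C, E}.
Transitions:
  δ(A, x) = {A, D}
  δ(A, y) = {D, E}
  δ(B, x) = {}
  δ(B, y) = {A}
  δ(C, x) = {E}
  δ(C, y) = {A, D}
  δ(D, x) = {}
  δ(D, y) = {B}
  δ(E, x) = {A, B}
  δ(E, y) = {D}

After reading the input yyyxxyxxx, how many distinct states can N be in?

2

Start: {D}
read y: {B}
read y: {A}
read y: {D, E}
read x: {A, B}
read x: {A, D}
read y: {B, D, E}
read x: {A, B}
read x: {A, D}
read x: {A, D}
Final reachable set {A, D} has 2 states.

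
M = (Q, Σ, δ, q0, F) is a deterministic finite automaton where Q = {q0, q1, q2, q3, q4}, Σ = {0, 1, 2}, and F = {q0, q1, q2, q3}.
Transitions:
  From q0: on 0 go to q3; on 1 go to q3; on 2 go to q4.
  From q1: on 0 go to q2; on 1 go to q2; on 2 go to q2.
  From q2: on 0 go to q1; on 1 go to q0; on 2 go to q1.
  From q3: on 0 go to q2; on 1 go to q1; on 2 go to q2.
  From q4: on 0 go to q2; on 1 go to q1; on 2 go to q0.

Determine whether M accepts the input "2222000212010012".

rejected

q0 --2--> q4
q4 --2--> q0
q0 --2--> q4
q4 --2--> q0
q0 --0--> q3
q3 --0--> q2
q2 --0--> q1
q1 --2--> q2
q2 --1--> q0
q0 --2--> q4
q4 --0--> q2
q2 --1--> q0
q0 --0--> q3
q3 --0--> q2
q2 --1--> q0
q0 --2--> q4
End in state q4, which is not an accepting state.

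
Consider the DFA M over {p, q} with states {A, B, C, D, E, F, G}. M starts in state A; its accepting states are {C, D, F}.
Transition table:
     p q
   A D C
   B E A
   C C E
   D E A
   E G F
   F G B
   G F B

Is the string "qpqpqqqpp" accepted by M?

accepted

A --q--> C
C --p--> C
C --q--> E
E --p--> G
G --q--> B
B --q--> A
A --q--> C
C --p--> C
C --p--> C
End in state C, which is an accepting state.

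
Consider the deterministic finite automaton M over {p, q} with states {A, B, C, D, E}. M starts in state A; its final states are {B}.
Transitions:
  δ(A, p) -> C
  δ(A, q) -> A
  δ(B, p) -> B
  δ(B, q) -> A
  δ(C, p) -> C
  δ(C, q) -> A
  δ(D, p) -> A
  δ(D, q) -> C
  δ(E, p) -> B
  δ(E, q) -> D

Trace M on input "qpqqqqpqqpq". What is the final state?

A --q--> A
A --p--> C
C --q--> A
A --q--> A
A --q--> A
A --q--> A
A --p--> C
C --q--> A
A --q--> A
A --p--> C
C --q--> A

A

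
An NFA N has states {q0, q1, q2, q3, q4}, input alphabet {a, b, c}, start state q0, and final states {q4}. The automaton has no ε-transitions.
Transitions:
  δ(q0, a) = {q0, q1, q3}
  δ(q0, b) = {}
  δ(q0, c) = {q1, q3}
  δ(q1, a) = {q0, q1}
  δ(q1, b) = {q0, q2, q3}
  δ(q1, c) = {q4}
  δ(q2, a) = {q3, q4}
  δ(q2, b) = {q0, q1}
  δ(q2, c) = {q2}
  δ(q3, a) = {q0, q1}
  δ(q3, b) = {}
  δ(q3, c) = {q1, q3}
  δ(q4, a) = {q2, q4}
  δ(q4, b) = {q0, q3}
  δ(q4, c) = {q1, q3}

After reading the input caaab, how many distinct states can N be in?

3

Start: {q0}
read c: {q1, q3}
read a: {q0, q1}
read a: {q0, q1, q3}
read a: {q0, q1, q3}
read b: {q0, q2, q3}
Final reachable set {q0, q2, q3} has 3 states.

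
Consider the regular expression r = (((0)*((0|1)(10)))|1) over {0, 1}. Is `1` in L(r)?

The right alternative 1 matches 1.

yes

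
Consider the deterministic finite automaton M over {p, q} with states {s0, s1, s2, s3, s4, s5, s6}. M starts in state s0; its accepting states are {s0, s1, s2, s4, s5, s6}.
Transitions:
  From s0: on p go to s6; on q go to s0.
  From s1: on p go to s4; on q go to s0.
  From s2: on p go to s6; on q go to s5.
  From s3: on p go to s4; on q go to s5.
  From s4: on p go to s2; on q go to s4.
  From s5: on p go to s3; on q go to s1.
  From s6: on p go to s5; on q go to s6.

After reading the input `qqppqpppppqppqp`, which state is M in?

s2

s0 --q--> s0
s0 --q--> s0
s0 --p--> s6
s6 --p--> s5
s5 --q--> s1
s1 --p--> s4
s4 --p--> s2
s2 --p--> s6
s6 --p--> s5
s5 --p--> s3
s3 --q--> s5
s5 --p--> s3
s3 --p--> s4
s4 --q--> s4
s4 --p--> s2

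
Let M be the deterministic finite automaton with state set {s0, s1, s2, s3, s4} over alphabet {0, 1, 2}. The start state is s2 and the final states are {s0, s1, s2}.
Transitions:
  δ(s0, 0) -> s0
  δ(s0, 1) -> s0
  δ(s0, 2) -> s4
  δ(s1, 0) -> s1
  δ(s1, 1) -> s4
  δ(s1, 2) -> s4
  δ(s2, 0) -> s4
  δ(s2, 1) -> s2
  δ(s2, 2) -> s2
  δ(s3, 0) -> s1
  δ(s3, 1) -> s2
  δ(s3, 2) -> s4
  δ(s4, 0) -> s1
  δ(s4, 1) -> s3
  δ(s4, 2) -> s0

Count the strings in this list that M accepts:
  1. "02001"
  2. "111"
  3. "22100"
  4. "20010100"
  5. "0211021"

4

"02001": accepted
"111": accepted
"22100": accepted
"20010100": accepted
"0211021": rejected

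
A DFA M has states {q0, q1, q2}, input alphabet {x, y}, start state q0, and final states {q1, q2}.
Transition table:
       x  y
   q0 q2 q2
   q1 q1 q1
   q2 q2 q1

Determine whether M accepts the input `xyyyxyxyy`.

q0 --x--> q2
q2 --y--> q1
q1 --y--> q1
q1 --y--> q1
q1 --x--> q1
q1 --y--> q1
q1 --x--> q1
q1 --y--> q1
q1 --y--> q1
End in state q1, which is an accepting state.

accepted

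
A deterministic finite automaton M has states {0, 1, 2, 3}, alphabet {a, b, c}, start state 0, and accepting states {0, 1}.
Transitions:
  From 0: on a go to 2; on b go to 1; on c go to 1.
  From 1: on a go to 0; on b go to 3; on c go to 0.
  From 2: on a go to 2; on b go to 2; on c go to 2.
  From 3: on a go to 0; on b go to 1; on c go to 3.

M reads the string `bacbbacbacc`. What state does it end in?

0

0 --b--> 1
1 --a--> 0
0 --c--> 1
1 --b--> 3
3 --b--> 1
1 --a--> 0
0 --c--> 1
1 --b--> 3
3 --a--> 0
0 --c--> 1
1 --c--> 0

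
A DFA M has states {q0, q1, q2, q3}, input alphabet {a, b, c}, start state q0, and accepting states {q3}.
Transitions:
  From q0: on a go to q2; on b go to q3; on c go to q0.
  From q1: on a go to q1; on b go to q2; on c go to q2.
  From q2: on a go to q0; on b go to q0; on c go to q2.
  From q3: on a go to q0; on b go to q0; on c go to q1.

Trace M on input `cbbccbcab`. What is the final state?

q2

q0 --c--> q0
q0 --b--> q3
q3 --b--> q0
q0 --c--> q0
q0 --c--> q0
q0 --b--> q3
q3 --c--> q1
q1 --a--> q1
q1 --b--> q2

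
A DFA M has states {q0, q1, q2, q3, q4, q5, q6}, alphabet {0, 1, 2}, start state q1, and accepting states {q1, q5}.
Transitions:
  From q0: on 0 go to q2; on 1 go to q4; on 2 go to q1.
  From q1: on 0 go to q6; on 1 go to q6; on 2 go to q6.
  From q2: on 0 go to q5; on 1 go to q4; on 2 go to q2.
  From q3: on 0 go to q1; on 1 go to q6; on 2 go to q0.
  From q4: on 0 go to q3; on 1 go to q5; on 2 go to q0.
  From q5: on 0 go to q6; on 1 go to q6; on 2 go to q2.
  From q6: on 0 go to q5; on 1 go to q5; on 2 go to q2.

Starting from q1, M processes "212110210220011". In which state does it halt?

q1 --2--> q6
q6 --1--> q5
q5 --2--> q2
q2 --1--> q4
q4 --1--> q5
q5 --0--> q6
q6 --2--> q2
q2 --1--> q4
q4 --0--> q3
q3 --2--> q0
q0 --2--> q1
q1 --0--> q6
q6 --0--> q5
q5 --1--> q6
q6 --1--> q5

q5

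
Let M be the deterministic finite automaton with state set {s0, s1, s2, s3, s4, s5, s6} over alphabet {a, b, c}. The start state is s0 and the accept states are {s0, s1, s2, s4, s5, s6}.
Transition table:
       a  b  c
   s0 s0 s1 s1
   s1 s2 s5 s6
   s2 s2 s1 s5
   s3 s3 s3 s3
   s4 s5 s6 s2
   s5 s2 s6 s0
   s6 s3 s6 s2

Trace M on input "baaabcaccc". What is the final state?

s0 --b--> s1
s1 --a--> s2
s2 --a--> s2
s2 --a--> s2
s2 --b--> s1
s1 --c--> s6
s6 --a--> s3
s3 --c--> s3
s3 --c--> s3
s3 --c--> s3

s3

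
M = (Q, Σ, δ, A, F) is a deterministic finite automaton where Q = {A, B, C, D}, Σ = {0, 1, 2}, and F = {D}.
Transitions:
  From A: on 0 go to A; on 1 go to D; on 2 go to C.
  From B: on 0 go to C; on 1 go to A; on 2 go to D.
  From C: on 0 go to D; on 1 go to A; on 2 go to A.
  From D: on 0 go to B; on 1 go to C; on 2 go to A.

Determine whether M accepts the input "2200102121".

accepted

A --2--> C
C --2--> A
A --0--> A
A --0--> A
A --1--> D
D --0--> B
B --2--> D
D --1--> C
C --2--> A
A --1--> D
End in state D, which is an accepting state.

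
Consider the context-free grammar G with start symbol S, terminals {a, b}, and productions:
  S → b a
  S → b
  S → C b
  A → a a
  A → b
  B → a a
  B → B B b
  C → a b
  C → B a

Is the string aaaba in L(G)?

no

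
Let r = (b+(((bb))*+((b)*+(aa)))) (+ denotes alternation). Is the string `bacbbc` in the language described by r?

no

Neither b nor (((bb))*+((b)*+(aa))) matches bacbbc.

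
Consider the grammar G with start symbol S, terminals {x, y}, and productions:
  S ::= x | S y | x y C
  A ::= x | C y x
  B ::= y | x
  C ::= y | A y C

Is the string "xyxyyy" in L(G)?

S ⇒ Sy ⇒ xyCy ⇒ xyAyCy ⇒ xyxyCy ⇒ xyxyyy

yes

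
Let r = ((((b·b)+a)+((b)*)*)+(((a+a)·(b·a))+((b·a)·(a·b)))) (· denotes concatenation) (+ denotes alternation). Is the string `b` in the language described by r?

The left alternative (((b·b)+a)+((b)*)*) matches b.

yes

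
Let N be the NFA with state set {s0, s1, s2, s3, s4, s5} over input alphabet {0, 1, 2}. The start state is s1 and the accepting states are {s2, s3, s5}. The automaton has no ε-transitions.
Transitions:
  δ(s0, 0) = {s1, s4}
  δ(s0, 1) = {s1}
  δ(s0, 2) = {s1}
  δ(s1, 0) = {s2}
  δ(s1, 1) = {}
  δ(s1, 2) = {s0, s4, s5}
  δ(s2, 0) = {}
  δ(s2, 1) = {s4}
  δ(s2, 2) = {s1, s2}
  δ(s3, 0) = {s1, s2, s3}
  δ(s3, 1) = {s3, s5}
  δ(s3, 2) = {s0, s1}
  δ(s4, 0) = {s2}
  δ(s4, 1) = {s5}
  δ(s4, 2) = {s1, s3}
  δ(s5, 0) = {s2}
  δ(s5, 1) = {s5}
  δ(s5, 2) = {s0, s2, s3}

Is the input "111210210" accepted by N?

rejected

Start: {s1}
read 1: {}
The reachable set is empty and stays empty for the remaining 8 symbols.
Reachable ∩ accepting = {} — empty.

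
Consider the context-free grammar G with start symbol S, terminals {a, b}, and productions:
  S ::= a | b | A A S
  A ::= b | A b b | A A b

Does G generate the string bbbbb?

yes

S ⇒ AAS ⇒ AAbAS ⇒ bAbAS ⇒ bbbAS ⇒ bbbbS ⇒ bbbbb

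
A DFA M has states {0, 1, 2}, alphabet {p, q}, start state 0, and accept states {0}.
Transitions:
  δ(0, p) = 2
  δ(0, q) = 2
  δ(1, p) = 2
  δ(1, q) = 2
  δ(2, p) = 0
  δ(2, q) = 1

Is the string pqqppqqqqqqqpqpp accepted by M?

0 --p--> 2
2 --q--> 1
1 --q--> 2
2 --p--> 0
0 --p--> 2
2 --q--> 1
1 --q--> 2
2 --q--> 1
1 --q--> 2
2 --q--> 1
1 --q--> 2
2 --q--> 1
1 --p--> 2
2 --q--> 1
1 --p--> 2
2 --p--> 0
End in state 0, which is an accepting state.

accepted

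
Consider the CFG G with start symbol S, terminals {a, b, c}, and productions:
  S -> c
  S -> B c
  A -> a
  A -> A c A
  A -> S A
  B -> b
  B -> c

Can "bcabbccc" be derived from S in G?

no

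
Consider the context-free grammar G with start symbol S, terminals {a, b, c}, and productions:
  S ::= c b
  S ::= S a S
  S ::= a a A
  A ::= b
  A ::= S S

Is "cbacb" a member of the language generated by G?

S ⇒ SaS ⇒ cbaS ⇒ cbacb

yes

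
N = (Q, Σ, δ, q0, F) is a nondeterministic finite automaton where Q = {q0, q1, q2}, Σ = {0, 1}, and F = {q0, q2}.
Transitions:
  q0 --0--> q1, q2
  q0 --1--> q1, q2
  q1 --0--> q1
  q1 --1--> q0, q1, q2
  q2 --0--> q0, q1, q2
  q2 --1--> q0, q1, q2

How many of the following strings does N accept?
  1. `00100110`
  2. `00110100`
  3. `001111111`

3

`00100110`: accepted
`00110100`: accepted
`001111111`: accepted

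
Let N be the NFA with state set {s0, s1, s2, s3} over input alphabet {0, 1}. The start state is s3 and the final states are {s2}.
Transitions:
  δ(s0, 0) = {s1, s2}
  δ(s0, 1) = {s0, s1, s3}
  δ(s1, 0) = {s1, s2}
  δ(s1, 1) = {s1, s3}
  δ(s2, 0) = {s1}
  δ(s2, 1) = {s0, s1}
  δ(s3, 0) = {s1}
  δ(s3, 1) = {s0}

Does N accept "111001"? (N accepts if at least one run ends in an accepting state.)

Start: {s3}
read 1: {s0}
read 1: {s0, s1, s3}
read 1: {s0, s1, s3}
read 0: {s1, s2}
read 0: {s1, s2}
read 1: {s0, s1, s3}
Reachable ∩ accepting = {} — empty.

rejected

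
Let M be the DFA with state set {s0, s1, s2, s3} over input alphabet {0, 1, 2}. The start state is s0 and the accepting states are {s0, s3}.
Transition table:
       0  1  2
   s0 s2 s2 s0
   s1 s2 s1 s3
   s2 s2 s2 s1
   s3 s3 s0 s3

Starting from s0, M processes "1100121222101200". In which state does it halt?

s0 --1--> s2
s2 --1--> s2
s2 --0--> s2
s2 --0--> s2
s2 --1--> s2
s2 --2--> s1
s1 --1--> s1
s1 --2--> s3
s3 --2--> s3
s3 --2--> s3
s3 --1--> s0
s0 --0--> s2
s2 --1--> s2
s2 --2--> s1
s1 --0--> s2
s2 --0--> s2

s2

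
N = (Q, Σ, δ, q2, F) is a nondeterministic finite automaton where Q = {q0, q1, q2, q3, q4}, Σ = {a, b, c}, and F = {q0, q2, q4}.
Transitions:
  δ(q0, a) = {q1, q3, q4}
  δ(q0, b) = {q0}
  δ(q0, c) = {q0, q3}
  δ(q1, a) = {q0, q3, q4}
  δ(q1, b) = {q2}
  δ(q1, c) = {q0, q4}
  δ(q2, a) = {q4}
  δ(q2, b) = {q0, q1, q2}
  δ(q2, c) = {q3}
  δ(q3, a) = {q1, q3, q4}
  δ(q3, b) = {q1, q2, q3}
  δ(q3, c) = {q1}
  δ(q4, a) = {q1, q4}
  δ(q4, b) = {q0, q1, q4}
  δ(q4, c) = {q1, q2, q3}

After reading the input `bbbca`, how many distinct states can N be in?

3

Start: {q2}
read b: {q0, q1, q2}
read b: {q0, q1, q2}
read b: {q0, q1, q2}
read c: {q0, q3, q4}
read a: {q1, q3, q4}
Final reachable set {q1, q3, q4} has 3 states.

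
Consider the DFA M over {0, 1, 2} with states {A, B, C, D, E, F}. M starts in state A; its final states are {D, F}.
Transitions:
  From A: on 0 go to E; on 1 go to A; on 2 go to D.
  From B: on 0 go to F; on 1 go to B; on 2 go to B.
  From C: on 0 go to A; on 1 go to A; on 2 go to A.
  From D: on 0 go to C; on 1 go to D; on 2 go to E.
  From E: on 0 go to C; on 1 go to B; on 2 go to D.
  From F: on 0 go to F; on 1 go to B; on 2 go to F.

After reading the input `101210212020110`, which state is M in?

F

A --1--> A
A --0--> E
E --1--> B
B --2--> B
B --1--> B
B --0--> F
F --2--> F
F --1--> B
B --2--> B
B --0--> F
F --2--> F
F --0--> F
F --1--> B
B --1--> B
B --0--> F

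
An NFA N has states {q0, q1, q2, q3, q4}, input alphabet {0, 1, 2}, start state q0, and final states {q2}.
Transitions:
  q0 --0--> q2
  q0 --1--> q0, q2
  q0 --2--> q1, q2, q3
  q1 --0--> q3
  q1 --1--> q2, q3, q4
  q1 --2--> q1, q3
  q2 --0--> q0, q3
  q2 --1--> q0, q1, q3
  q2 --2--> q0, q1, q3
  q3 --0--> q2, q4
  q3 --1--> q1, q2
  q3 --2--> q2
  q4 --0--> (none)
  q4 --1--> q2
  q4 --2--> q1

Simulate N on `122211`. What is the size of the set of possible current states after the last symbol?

5

Start: {q0}
read 1: {q0, q2}
read 2: {q0, q1, q2, q3}
read 2: {q0, q1, q2, q3}
read 2: {q0, q1, q2, q3}
read 1: {q0, q1, q2, q3, q4}
read 1: {q0, q1, q2, q3, q4}
Final reachable set {q0, q1, q2, q3, q4} has 5 states.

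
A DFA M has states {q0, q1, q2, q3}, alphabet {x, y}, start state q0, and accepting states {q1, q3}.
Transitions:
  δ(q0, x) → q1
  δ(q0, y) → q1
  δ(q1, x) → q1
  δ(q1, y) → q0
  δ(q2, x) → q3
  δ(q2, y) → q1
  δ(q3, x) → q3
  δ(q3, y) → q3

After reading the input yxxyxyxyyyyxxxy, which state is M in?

q0 --y--> q1
q1 --x--> q1
q1 --x--> q1
q1 --y--> q0
q0 --x--> q1
q1 --y--> q0
q0 --x--> q1
q1 --y--> q0
q0 --y--> q1
q1 --y--> q0
q0 --y--> q1
q1 --x--> q1
q1 --x--> q1
q1 --x--> q1
q1 --y--> q0

q0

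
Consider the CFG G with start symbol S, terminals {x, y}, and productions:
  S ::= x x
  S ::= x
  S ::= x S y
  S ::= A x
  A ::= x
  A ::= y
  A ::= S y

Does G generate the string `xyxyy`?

no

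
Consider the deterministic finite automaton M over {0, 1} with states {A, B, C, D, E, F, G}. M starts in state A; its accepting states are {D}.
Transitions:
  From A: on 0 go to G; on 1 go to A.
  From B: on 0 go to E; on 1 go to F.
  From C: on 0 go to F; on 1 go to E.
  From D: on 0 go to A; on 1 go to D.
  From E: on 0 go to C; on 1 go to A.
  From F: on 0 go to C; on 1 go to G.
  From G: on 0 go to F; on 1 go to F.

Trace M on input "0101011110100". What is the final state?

F

A --0--> G
G --1--> F
F --0--> C
C --1--> E
E --0--> C
C --1--> E
E --1--> A
A --1--> A
A --1--> A
A --0--> G
G --1--> F
F --0--> C
C --0--> F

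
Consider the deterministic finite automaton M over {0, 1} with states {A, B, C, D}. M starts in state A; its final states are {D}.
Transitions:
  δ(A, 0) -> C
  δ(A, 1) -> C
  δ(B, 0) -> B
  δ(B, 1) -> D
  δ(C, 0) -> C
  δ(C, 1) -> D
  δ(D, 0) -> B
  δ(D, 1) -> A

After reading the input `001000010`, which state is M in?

A --0--> C
C --0--> C
C --1--> D
D --0--> B
B --0--> B
B --0--> B
B --0--> B
B --1--> D
D --0--> B

B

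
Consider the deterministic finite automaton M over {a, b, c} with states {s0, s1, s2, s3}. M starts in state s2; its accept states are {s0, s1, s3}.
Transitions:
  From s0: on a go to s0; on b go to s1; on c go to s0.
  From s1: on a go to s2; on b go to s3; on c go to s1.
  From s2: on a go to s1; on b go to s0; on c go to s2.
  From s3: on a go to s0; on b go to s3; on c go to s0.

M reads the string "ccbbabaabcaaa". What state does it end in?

s2 --c--> s2
s2 --c--> s2
s2 --b--> s0
s0 --b--> s1
s1 --a--> s2
s2 --b--> s0
s0 --a--> s0
s0 --a--> s0
s0 --b--> s1
s1 --c--> s1
s1 --a--> s2
s2 --a--> s1
s1 --a--> s2

s2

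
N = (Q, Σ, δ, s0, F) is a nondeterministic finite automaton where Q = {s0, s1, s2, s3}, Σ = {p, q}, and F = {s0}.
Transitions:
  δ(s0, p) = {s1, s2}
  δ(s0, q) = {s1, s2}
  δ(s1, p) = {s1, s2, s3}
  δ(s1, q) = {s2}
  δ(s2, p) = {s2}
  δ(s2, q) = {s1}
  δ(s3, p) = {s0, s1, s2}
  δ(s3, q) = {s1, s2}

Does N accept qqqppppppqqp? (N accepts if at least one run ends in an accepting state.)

Start: {s0}
read q: {s1, s2}
read q: {s1, s2}
read q: {s1, s2}
read p: {s1, s2, s3}
read p: {s0, s1, s2, s3}
read p: {s0, s1, s2, s3}
read p: {s0, s1, s2, s3}
read p: {s0, s1, s2, s3}
read p: {s0, s1, s2, s3}
read q: {s1, s2}
read q: {s1, s2}
read p: {s1, s2, s3}
Reachable ∩ accepting = {} — empty.

rejected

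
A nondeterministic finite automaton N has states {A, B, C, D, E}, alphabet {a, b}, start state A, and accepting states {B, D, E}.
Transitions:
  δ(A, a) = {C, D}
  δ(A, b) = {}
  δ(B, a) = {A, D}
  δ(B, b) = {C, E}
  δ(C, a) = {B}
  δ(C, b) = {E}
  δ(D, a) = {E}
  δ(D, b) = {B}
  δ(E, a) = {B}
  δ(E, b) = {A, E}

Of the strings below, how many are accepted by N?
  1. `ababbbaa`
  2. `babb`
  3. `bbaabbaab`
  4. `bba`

`ababbbaa`: accepted
`babb`: rejected
`bbaabbaab`: rejected
`bba`: rejected

1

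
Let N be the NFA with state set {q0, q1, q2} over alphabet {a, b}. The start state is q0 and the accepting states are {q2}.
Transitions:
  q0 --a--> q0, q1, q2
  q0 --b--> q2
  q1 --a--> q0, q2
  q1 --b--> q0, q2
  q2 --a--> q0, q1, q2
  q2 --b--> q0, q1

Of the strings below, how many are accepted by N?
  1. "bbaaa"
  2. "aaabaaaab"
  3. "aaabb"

3

"bbaaa": accepted
"aaabaaaab": accepted
"aaabb": accepted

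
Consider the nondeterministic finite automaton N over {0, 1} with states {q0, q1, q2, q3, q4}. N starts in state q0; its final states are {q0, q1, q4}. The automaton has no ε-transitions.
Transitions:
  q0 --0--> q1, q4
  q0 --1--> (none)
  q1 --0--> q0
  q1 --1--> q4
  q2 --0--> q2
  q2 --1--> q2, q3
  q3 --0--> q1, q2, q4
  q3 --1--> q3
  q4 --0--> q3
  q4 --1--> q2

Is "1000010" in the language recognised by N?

rejected

Start: {q0}
read 1: {}
The reachable set is empty and stays empty for the remaining 6 symbols.
Reachable ∩ accepting = {} — empty.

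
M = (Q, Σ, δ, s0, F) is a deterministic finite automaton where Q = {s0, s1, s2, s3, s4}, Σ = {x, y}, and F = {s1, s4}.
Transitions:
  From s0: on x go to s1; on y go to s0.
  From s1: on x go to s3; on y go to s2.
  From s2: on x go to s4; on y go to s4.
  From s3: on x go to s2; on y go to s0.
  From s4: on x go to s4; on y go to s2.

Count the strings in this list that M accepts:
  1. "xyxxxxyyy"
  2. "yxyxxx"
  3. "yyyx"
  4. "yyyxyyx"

3

"xyxxxxyyy": rejected
"yxyxxx": accepted
"yyyx": accepted
"yyyxyyx": accepted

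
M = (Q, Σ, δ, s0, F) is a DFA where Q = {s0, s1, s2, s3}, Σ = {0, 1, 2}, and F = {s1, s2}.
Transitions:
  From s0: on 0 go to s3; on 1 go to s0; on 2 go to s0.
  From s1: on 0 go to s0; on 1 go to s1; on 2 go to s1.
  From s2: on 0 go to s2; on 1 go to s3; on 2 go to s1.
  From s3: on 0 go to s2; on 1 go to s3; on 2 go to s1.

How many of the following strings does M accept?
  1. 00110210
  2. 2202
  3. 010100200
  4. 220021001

1

00110210: rejected
2202: accepted
010100200: rejected
220021001: rejected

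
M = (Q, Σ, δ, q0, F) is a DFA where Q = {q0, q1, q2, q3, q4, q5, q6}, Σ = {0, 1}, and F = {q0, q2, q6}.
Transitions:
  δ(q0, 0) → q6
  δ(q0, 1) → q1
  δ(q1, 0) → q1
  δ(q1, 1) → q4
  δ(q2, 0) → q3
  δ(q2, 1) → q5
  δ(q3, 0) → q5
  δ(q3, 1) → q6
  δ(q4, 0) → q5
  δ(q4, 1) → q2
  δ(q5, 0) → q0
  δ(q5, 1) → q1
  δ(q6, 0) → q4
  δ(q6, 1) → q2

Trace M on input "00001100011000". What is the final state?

q0 --0--> q6
q6 --0--> q4
q4 --0--> q5
q5 --0--> q0
q0 --1--> q1
q1 --1--> q4
q4 --0--> q5
q5 --0--> q0
q0 --0--> q6
q6 --1--> q2
q2 --1--> q5
q5 --0--> q0
q0 --0--> q6
q6 --0--> q4

q4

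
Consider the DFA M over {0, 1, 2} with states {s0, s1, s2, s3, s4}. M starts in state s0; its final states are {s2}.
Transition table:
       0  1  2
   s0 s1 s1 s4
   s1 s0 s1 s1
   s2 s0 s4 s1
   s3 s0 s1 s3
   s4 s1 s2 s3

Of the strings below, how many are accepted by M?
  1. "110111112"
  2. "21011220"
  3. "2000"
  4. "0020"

0

"110111112": rejected
"21011220": rejected
"2000": rejected
"0020": rejected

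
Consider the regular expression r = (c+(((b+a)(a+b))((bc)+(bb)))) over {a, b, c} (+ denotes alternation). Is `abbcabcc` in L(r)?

no

Neither c nor (((b+a)(a+b))((bc)+(bb))) matches abbcabcc.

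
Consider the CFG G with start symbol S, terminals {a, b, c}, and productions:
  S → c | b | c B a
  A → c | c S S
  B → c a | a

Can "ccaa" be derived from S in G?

S ⇒ cBa ⇒ ccaa

yes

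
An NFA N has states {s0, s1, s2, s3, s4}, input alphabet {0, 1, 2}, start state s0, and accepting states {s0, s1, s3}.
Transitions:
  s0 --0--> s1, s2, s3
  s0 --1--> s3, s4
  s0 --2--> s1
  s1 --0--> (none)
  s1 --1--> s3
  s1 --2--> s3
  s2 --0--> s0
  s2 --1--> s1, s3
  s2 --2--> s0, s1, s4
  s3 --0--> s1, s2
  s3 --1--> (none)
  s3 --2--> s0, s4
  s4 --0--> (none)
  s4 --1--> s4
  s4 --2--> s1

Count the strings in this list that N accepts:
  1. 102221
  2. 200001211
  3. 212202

1

102221: accepted
200001211: rejected
212202: rejected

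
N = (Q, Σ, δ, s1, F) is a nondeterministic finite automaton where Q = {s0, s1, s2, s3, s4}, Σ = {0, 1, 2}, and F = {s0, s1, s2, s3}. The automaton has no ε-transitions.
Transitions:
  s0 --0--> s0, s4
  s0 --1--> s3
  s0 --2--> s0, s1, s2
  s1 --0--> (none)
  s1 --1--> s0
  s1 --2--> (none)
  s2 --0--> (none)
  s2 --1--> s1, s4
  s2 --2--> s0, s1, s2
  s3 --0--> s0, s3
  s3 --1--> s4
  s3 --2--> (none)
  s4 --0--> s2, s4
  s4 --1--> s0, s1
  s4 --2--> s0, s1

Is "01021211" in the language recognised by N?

Start: {s1}
read 0: {}
The reachable set is empty and stays empty for the remaining 7 symbols.
Reachable ∩ accepting = {} — empty.

rejected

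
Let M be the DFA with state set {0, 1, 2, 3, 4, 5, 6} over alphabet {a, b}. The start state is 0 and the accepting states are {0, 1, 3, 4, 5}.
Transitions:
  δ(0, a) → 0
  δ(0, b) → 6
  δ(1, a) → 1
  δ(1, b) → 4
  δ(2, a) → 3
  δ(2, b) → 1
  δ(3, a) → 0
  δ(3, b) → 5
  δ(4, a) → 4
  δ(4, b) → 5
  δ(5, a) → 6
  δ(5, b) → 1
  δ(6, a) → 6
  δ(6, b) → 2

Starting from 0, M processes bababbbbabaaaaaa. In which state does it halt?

0 --b--> 6
6 --a--> 6
6 --b--> 2
2 --a--> 3
3 --b--> 5
5 --b--> 1
1 --b--> 4
4 --b--> 5
5 --a--> 6
6 --b--> 2
2 --a--> 3
3 --a--> 0
0 --a--> 0
0 --a--> 0
0 --a--> 0
0 --a--> 0

0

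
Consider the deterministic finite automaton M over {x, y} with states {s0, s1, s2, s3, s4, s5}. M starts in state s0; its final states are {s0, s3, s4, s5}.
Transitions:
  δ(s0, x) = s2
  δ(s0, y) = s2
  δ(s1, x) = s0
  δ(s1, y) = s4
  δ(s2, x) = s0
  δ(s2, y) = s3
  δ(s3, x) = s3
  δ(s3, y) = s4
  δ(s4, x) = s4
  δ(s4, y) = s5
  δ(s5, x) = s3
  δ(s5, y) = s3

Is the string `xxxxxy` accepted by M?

s0 --x--> s2
s2 --x--> s0
s0 --x--> s2
s2 --x--> s0
s0 --x--> s2
s2 --y--> s3
End in state s3, which is an accepting state.

accepted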